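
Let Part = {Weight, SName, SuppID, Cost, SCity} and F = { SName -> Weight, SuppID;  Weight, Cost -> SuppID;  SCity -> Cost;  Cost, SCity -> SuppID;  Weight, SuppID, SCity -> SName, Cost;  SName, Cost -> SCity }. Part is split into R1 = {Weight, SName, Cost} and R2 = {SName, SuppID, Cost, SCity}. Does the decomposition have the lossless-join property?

Common attributes: R1 ∩ R2 = {SName, Cost}.
Closure of {SName, Cost}: SName → Weight, SuppID applies, adding Weight, SuppID; SName, Cost → SCity applies, adding SCity. So (SName, Cost)⁺ = {Weight, SName, SuppID, Cost, SCity}.
This closure contains every attribute of R1, so R1 ∩ R2 → R1. The join is lossless.

Yes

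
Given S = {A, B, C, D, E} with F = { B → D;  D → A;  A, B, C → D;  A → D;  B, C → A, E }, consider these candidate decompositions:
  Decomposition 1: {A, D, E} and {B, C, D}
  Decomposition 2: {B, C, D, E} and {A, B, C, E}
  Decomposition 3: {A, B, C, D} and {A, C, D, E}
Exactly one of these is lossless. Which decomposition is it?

Decomposition 2

Decomposition 1: common = {D}, closure = {A, D} → lossy.
Decomposition 2: common = {B, C, E}, closure = {A, B, C, D, E} → lossless.
Decomposition 3: common = {A, C, D}, closure = {A, C, D} → lossy.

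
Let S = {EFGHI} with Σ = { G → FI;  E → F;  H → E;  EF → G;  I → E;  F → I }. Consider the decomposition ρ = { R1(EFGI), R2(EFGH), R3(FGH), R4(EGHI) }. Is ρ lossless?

Chase test. Columns are EFGHI; row i has aⱼ where attribute j ∈ Ri, else bᵢⱼ.
Initial tableau (one row per fragment):
  row 1: a1 a2 a3 b14 a5
  row 2: a1 a2 a3 a4 b25
  row 3: b31 a2 a3 a4 b35
  row 4: a1 b42 a3 a4 a5
Rows 1 and 2 agree on G; apply G→FI and equate their FI entries.
Rows 1 and 3 agree on G; apply G→FI and equate their FI entries.
Rows 1 and 4 agree on G; apply G→FI and equate their FI entries.
Rows 2 and 3 agree on H; apply H→E and equate their E entries.
Row 2 is now all distinguished symbols — the join is lossless.

Yes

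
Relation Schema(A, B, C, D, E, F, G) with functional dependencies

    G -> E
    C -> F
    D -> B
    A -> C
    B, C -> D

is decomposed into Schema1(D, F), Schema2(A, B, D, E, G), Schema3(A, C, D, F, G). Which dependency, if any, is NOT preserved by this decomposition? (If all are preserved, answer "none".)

Check B, C → D: no single fragment contains all of {B, C, D}, and the restricted closure of {B, C} across the fragments never reaches {D}.
G → E is preserved.
C → F is preserved.
D → B is preserved.
A → C is preserved.

B, C -> D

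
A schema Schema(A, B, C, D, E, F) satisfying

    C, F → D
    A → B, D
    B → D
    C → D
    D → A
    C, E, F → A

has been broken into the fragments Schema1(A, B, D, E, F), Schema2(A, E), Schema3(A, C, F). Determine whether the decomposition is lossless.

No

Chase test. Columns are A, B, C, D, E, F; row i has aⱼ where attribute j ∈ Schemai, else bᵢⱼ.
Initial tableau (one row per fragment):
  row 1: a1 a2 b13 a4 a5 a6
  row 2: a1 b22 b23 b24 a5 b26
  row 3: a1 b32 a3 b34 b35 a6
Rows 1 and 2 agree on A; apply A→B, D and equate their B, D entries.
Rows 1 and 3 agree on A; apply A→B, D and equate their B, D entries.
No row becomes fully distinguished — the join is lossy.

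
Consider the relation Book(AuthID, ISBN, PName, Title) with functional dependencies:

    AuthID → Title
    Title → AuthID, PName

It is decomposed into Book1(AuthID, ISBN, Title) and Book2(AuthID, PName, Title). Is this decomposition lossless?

Common attributes: Book1 ∩ Book2 = {AuthID, Title}.
Closure of {AuthID, Title}: Title → AuthID, PName applies, adding PName. So (AuthID, Title)⁺ = {AuthID, PName, Title}.
This closure contains every attribute of Book2, so Book1 ∩ Book2 → Book2. The join is lossless.

Yes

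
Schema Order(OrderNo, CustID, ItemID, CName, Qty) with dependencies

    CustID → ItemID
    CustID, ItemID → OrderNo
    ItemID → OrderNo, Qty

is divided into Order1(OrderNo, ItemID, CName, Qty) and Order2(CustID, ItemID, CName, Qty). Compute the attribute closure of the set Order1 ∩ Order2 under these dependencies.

Order1 ∩ Order2 = {ItemID, CName, Qty}.
ItemID → OrderNo, Qty applies, adding OrderNo
Closure: {OrderNo, ItemID, CName, Qty}.

OrderNo, ItemID, CName, Qty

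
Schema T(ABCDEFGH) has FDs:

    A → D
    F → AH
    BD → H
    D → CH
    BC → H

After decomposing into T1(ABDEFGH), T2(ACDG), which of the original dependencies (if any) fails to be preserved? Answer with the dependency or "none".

BC → H

Check BC → H: no single fragment contains all of {BCH}, and the restricted closure of {BC} across the fragments never reaches {H}.
A → D is preserved.
F → AH is preserved.
BD → H is preserved.
D → CH is preserved.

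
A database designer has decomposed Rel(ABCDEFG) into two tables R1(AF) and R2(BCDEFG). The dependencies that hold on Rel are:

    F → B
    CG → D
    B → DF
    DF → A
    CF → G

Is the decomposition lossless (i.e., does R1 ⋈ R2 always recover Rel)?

Yes

Common attributes: R1 ∩ R2 = {F}.
Closure of {F}: F → B applies, adding B; B → DF applies, adding D; DF → A applies, adding A. So (F)⁺ = {ABDF}.
This closure contains every attribute of R1, so R1 ∩ R2 → R1. The join is lossless.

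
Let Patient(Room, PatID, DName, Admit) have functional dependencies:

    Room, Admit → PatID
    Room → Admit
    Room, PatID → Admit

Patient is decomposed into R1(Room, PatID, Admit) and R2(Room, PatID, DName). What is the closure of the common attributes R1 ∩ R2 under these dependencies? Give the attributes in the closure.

R1 ∩ R2 = {Room, PatID}.
Room → Admit applies, adding Admit
Closure: {Room, PatID, Admit}.

Room, PatID, Admit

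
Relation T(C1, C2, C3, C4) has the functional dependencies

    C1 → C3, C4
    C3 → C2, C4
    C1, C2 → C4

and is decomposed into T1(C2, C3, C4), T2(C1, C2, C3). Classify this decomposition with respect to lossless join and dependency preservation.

lossless and dependency-preserving

Lossless test: (C2, C3)⁺ = {C2, C3, C4}, which contains all of one fragment — lossless.
Dependency preservation: C1 → C3, C4; C1, C2 → C4 are not contained in any single fragment, but the restricted closure of each left-hand side across the fragments still reaches the right-hand side; the remaining FDs each lie inside some fragment. All dependencies are preserved.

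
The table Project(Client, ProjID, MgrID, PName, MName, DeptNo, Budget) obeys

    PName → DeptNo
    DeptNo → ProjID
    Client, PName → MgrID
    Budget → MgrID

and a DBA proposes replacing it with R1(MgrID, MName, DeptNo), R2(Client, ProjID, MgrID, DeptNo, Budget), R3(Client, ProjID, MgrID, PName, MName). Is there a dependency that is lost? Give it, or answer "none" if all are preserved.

Check PName → DeptNo: no single fragment contains all of {PName, DeptNo}, and the restricted closure of {PName} across the fragments never reaches {DeptNo}.
DeptNo → ProjID is preserved.
Client, PName → MgrID is preserved.
Budget → MgrID is preserved.

PName → DeptNo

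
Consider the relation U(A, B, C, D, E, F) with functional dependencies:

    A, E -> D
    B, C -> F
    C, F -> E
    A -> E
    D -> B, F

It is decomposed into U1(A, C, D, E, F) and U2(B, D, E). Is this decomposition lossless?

Common attributes: U1 ∩ U2 = {D, E}.
Closure of {D, E}: D → B, F applies, adding B, F. So (D, E)⁺ = {B, D, E, F}.
This closure contains every attribute of U2, so U1 ∩ U2 → U2. The join is lossless.

Yes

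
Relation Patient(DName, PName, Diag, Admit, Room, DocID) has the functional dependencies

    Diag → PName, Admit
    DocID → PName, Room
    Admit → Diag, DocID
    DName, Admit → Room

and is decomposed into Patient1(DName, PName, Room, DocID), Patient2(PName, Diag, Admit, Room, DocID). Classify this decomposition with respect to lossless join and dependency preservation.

Lossless test: (PName, Room, DocID)⁺ = {PName, Room, DocID}, which is a superkey of neither fragment — lossy.
Dependency preservation: DName, Admit → Room is not contained in any single fragment, but the restricted closure of its left-hand side across the fragments still reaches the right-hand side; the remaining FDs each lie inside some fragment. All dependencies are preserved.

lossy but dependency-preserving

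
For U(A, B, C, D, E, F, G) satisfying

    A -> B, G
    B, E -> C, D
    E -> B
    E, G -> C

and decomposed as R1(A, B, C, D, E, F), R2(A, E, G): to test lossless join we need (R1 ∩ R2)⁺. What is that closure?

A, B, C, D, E, G

R1 ∩ R2 = {A, E}.
A → B, G applies, adding B, G
B, E → C, D applies, adding C, D
Closure: {A, B, C, D, E, G}.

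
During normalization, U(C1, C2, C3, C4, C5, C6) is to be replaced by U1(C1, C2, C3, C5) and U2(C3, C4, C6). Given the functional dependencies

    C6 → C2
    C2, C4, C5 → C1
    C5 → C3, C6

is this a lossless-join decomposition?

Common attributes: U1 ∩ U2 = {C3}.
No dependency enlarges {C3}, so (C3)⁺ = {C3}.
The closure contains neither all of U1 = {C1, C2, C3, C5} nor all of U2 = {C3, C4, C6}, so the common attributes are not a superkey of either fragment. The join is lossy.

No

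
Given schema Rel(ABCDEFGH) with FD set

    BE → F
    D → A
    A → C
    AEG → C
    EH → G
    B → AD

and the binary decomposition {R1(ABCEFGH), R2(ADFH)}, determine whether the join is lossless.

Common attributes: R1 ∩ R2 = {AFH}.
Closure of {AFH}: A → C applies, adding C. So (AFH)⁺ = {ACFH}.
The closure contains neither all of R1 = {ABCEFGH} nor all of R2 = {ADFH}, so the common attributes are not a superkey of either fragment. The join is lossy.

No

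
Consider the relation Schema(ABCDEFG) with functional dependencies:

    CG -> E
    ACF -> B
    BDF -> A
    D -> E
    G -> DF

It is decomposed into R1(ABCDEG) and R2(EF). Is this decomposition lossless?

Common attributes: R1 ∩ R2 = {E}.
No dependency enlarges {E}, so (E)⁺ = {E}.
The closure contains neither all of R1 = {ABCDEG} nor all of R2 = {EF}, so the common attributes are not a superkey of either fragment. The join is lossy.

No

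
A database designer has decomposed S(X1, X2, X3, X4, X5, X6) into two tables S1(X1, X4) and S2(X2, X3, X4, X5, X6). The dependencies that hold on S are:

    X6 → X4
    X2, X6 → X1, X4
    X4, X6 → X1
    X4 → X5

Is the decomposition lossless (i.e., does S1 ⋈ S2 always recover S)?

No

Common attributes: S1 ∩ S2 = {X4}.
Closure of {X4}: X4 → X5 applies, adding X5. So (X4)⁺ = {X4, X5}.
The closure contains neither all of S1 = {X1, X4} nor all of S2 = {X2, X3, X4, X5, X6}, so the common attributes are not a superkey of either fragment. The join is lossy.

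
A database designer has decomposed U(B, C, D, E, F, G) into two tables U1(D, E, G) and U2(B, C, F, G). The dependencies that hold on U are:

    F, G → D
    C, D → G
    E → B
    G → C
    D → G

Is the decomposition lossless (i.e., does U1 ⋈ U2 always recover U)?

Common attributes: U1 ∩ U2 = {G}.
Closure of {G}: G → C applies, adding C. So (G)⁺ = {C, G}.
The closure contains neither all of U1 = {D, E, G} nor all of U2 = {B, C, F, G}, so the common attributes are not a superkey of either fragment. The join is lossy.

No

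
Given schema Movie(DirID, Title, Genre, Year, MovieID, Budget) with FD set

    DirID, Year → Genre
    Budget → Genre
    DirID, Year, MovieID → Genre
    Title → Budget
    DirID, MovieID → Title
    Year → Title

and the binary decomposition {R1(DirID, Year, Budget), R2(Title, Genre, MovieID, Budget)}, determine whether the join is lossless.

No

Common attributes: R1 ∩ R2 = {Budget}.
Closure of {Budget}: Budget → Genre applies, adding Genre. So (Budget)⁺ = {Genre, Budget}.
The closure contains neither all of R1 = {DirID, Year, Budget} nor all of R2 = {Title, Genre, MovieID, Budget}, so the common attributes are not a superkey of either fragment. The join is lossy.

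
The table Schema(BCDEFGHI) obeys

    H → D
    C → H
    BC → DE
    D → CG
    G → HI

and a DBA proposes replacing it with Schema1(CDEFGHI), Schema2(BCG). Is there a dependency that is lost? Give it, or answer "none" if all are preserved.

Check BC → DE: no single fragment contains all of {BCDE}, and the restricted closure of {BC} across the fragments never reaches {DE}.
H → D is preserved.
C → H is preserved.
D → CG is preserved.
G → HI is preserved.

BC → DE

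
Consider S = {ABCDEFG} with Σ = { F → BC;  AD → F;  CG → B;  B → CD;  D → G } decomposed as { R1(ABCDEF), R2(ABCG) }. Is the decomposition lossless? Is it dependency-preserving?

Lossless test: (ABC)⁺ = {ABCDFG}, which contains all of one fragment — lossless.
Dependency preservation: the restricted closure of {D} across the fragments never reaches {G}, so D → G cannot be enforced without a join — not preserved.

lossless but not dependency-preserving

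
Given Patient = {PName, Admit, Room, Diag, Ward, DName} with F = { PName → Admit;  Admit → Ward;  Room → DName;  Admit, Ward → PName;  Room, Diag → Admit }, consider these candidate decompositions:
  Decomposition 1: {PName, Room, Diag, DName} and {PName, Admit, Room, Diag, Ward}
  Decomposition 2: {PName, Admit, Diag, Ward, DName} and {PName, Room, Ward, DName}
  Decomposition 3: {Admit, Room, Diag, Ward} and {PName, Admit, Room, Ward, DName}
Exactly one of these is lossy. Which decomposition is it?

Decomposition 1: common = {PName, Room, Diag}, closure = {PName, Admit, Room, Diag, Ward, DName} → lossless.
Decomposition 2: common = {PName, Ward, DName}, closure = {PName, Admit, Ward, DName} → lossy.
Decomposition 3: common = {Admit, Room, Ward}, closure = {PName, Admit, Room, Ward, DName} → lossless.

Decomposition 2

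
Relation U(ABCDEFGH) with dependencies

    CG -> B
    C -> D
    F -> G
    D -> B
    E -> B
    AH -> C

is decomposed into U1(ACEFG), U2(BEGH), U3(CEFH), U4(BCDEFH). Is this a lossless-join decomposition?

Chase test. Columns are ABCDEFGH; row i has aⱼ where attribute j ∈ Ui, else bᵢⱼ.
Initial tableau (one row per fragment):
  row 1: a1 b12 a3 b14 a5 a6 a7 b18
  row 2: b21 a2 b23 b24 a5 b26 a7 a8
  row 3: b31 b32 a3 b34 a5 a6 b37 a8
  row 4: b41 a2 a3 a4 a5 a6 b47 a8
Rows 1 and 3 agree on C; apply C→D and equate their D entries.
Rows 1 and 4 agree on C; apply C→D and equate their D entries.
Rows 1 and 3 agree on F; apply F→G and equate their G entries.
Rows 1 and 4 agree on F; apply F→G and equate their G entries.
Rows 1 and 3 agree on D; apply D→B and equate their B entries.
Rows 1 and 4 agree on D; apply D→B and equate their B entries.
No row becomes fully distinguished — the join is lossy.

No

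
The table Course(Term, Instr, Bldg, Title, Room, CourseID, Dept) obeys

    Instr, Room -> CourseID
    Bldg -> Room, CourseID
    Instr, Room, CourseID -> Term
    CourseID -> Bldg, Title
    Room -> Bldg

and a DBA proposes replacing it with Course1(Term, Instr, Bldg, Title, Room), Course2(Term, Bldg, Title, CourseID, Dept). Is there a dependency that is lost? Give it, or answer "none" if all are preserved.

none

Instr, Room → CourseID: restricted closure across fragments reaches CourseID.
Bldg → Room, CourseID: restricted closure across fragments reaches Room, CourseID.
Instr, Room, CourseID → Term: restricted closure across fragments reaches Term.
CourseID → Bldg, Title lies within Course2.
Room → Bldg lies within Course1.
Every dependency is enforceable on the fragments, so the decomposition is dependency-preserving.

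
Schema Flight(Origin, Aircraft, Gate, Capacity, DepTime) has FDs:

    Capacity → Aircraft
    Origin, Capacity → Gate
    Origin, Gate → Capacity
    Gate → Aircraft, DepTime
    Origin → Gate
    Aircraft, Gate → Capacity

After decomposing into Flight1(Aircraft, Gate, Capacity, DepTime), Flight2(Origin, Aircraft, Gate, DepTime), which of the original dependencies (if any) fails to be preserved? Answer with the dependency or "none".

Capacity → Aircraft lies within Flight1.
Origin, Capacity → Gate: restricted closure across fragments reaches Gate.
Origin, Gate → Capacity: restricted closure across fragments reaches Capacity.
Gate → Aircraft, DepTime lies within Flight1.
Origin → Gate lies within Flight2.
Aircraft, Gate → Capacity lies within Flight1.
Every dependency is enforceable on the fragments, so the decomposition is dependency-preserving.

none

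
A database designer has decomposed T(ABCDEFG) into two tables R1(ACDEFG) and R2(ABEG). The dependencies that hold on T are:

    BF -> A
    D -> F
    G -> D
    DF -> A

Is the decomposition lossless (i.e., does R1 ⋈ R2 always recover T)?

No

Common attributes: R1 ∩ R2 = {AEG}.
Closure of {AEG}: G → D applies, adding D; D → F applies, adding F. So (AEG)⁺ = {ADEFG}.
The closure contains neither all of R1 = {ACDEFG} nor all of R2 = {ABEG}, so the common attributes are not a superkey of either fragment. The join is lossy.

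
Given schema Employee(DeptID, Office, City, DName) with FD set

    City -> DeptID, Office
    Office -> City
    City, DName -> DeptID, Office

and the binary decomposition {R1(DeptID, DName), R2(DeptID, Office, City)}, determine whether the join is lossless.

No

Common attributes: R1 ∩ R2 = {DeptID}.
No dependency enlarges {DeptID}, so (DeptID)⁺ = {DeptID}.
The closure contains neither all of R1 = {DeptID, DName} nor all of R2 = {DeptID, Office, City}, so the common attributes are not a superkey of either fragment. The join is lossy.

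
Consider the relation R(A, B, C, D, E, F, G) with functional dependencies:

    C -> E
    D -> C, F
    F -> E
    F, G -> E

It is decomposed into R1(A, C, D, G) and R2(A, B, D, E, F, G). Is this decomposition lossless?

Common attributes: R1 ∩ R2 = {A, D, G}.
Closure of {A, D, G}: D → C, F applies, adding C, F; F → E applies, adding E. So (A, D, G)⁺ = {A, C, D, E, F, G}.
This closure contains every attribute of R1, so R1 ∩ R2 → R1. The join is lossless.

Yes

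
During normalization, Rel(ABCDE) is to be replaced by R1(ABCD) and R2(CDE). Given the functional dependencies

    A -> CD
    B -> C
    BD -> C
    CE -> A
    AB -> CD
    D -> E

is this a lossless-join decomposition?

Yes

Common attributes: R1 ∩ R2 = {CD}.
Closure of {CD}: D → E applies, adding E; CE → A applies, adding A. So (CD)⁺ = {ACDE}.
This closure contains every attribute of R2, so R1 ∩ R2 → R2. The join is lossless.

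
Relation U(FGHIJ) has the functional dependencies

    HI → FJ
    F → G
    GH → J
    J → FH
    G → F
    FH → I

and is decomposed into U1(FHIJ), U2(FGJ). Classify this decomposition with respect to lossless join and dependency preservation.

Lossless test: (FJ)⁺ = {FGHIJ}, which contains all of one fragment — lossless.
Dependency preservation: GH → J is not contained in any single fragment, but the restricted closure of its left-hand side across the fragments still reaches the right-hand side; the remaining FDs each lie inside some fragment. All dependencies are preserved.

lossless and dependency-preserving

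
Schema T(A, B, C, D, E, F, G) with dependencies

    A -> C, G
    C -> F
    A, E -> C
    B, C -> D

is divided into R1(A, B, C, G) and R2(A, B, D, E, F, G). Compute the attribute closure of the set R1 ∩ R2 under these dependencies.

A, B, C, D, F, G

R1 ∩ R2 = {A, B, G}.
A → C, G applies, adding C
C → F applies, adding F
B, C → D applies, adding D
Closure: {A, B, C, D, F, G}.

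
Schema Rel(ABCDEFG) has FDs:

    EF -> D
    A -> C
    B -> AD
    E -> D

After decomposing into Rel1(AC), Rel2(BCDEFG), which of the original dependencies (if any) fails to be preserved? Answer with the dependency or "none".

Check B → AD: no single fragment contains all of {ABD}, and the restricted closure of {B} across the fragments never reaches {AD}.
EF → D is preserved.
A → C is preserved.
E → D is preserved.

B -> AD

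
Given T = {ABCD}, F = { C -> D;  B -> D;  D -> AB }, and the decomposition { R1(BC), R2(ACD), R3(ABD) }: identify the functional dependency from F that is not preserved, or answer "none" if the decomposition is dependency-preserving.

C → D lies within R2.
B → D lies within R3.
D → AB lies within R3.
Every dependency is enforceable on the fragments, so the decomposition is dependency-preserving.

none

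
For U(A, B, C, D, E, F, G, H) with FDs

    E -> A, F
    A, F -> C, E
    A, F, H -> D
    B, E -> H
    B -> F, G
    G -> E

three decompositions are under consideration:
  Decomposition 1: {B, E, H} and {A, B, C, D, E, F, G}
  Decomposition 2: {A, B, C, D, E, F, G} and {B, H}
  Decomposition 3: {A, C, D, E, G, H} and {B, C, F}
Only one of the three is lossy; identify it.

Decomposition 3

Decomposition 1: common = {B, E}, closure = {A, B, C, D, E, F, G, H} → lossless.
Decomposition 2: common = {B}, closure = {A, B, C, D, E, F, G, H} → lossless.
Decomposition 3: common = {C}, closure = {C} → lossy.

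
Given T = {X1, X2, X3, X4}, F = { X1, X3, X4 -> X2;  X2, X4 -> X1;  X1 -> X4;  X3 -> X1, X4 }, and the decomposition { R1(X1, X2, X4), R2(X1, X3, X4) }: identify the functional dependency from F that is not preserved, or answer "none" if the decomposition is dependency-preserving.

X1, X3, X4 -> X2

Check X1, X3, X4 → X2: no single fragment contains all of {X1, X2, X3, X4}, and the restricted closure of {X1, X3, X4} across the fragments never reaches {X2}.
X2, X4 → X1 is preserved.
X1 → X4 is preserved.
X3 → X1, X4 is preserved.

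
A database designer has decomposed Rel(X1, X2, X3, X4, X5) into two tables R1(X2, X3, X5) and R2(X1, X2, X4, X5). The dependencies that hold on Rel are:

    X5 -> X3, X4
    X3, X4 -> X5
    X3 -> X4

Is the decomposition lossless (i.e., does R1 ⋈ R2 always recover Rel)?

Common attributes: R1 ∩ R2 = {X2, X5}.
Closure of {X2, X5}: X5 → X3, X4 applies, adding X3, X4. So (X2, X5)⁺ = {X2, X3, X4, X5}.
This closure contains every attribute of R1, so R1 ∩ R2 → R1. The join is lossless.

Yes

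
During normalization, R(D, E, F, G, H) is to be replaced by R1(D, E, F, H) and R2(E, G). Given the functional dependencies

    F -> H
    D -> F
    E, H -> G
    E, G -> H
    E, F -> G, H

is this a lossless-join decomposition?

Common attributes: R1 ∩ R2 = {E}.
No dependency enlarges {E}, so (E)⁺ = {E}.
The closure contains neither all of R1 = {D, E, F, H} nor all of R2 = {E, G}, so the common attributes are not a superkey of either fragment. The join is lossy.

No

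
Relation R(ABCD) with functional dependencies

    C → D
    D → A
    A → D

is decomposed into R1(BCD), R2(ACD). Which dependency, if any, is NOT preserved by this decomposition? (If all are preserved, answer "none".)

C → D lies within R1.
D → A lies within R2.
A → D lies within R2.
Every dependency is enforceable on the fragments, so the decomposition is dependency-preserving.

none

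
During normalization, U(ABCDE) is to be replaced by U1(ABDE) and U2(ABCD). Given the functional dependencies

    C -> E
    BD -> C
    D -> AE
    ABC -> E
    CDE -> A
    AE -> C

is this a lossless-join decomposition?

Common attributes: U1 ∩ U2 = {ABD}.
Closure of {ABD}: BD → C applies, adding C; D → AE applies, adding E. So (ABD)⁺ = {ABCDE}.
This closure contains every attribute of U1, so U1 ∩ U2 → U1. The join is lossless.

Yes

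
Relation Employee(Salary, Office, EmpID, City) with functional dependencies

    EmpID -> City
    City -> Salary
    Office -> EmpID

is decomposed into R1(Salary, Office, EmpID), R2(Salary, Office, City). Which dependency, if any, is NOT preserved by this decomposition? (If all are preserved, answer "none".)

EmpID -> City

Check EmpID → City: no single fragment contains all of {EmpID, City}, and the restricted closure of {EmpID} across the fragments never reaches {City}.
City → Salary is preserved.
Office → EmpID is preserved.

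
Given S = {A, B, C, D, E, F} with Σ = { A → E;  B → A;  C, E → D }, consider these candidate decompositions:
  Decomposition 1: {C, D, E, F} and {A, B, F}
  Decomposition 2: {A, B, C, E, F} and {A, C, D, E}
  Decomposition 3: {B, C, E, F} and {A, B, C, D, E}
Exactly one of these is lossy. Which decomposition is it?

Decomposition 1: common = {F}, closure = {F} → lossy.
Decomposition 2: common = {A, C, E}, closure = {A, C, D, E} → lossless.
Decomposition 3: common = {B, C, E}, closure = {A, B, C, D, E} → lossless.

Decomposition 1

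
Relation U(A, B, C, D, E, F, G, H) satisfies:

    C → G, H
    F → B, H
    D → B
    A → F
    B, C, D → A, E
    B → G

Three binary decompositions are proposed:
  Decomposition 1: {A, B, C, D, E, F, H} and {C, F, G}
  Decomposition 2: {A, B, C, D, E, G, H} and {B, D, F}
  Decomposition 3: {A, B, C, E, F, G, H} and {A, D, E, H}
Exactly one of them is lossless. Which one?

Decomposition 1: common = {C, F}, closure = {B, C, F, G, H} → lossless.
Decomposition 2: common = {B, D}, closure = {B, D, G} → lossy.
Decomposition 3: common = {A, E, H}, closure = {A, B, E, F, G, H} → lossy.

Decomposition 1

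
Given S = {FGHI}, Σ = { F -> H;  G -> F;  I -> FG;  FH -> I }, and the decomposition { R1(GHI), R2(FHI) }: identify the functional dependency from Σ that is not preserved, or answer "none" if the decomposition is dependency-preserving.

none

F → H lies within R2.
G → F: restricted closure across fragments reaches F.
I → FG: restricted closure across fragments reaches FG.
FH → I lies within R2.
Every dependency is enforceable on the fragments, so the decomposition is dependency-preserving.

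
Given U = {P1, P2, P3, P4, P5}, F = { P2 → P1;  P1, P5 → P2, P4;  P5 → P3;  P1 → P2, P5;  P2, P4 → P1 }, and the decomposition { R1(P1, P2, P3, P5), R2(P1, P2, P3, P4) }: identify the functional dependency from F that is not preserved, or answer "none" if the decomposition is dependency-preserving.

P2 → P1 lies within R1.
P1, P5 → P2, P4: restricted closure across fragments reaches P2, P4.
P5 → P3 lies within R1.
P1 → P2, P5 lies within R1.
P2, P4 → P1 lies within R2.
Every dependency is enforceable on the fragments, so the decomposition is dependency-preserving.

none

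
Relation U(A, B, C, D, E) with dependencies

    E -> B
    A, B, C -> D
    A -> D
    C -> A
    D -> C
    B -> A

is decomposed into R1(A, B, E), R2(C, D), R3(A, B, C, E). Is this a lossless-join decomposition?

Chase test. Columns are A, B, C, D, E; row i has aⱼ where attribute j ∈ Ri, else bᵢⱼ.
Initial tableau (one row per fragment):
  row 1: a1 a2 b13 b14 a5
  row 2: b21 b22 a3 a4 b25
  row 3: a1 a2 a3 b34 a5
Rows 1 and 3 agree on A; apply A→D and equate their D entries.
Rows 2 and 3 agree on C; apply C→A and equate their A entries.
Rows 1 and 3 agree on D; apply D→C and equate their C entries.
Rows 1 and 2 agree on A; apply A→D and equate their D entries.
Row 1 is now all distinguished symbols — the join is lossless.

Yes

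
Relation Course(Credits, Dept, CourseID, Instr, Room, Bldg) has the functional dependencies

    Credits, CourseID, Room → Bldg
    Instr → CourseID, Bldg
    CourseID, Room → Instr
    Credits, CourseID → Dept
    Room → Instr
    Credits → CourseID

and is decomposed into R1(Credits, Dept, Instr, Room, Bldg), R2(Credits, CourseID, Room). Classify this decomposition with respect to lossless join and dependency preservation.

Lossless test: (Credits, Room)⁺ = {Credits, Dept, CourseID, Instr, Room, Bldg}, which contains all of one fragment — lossless.
Dependency preservation: the restricted closure of {Instr} across the fragments never reaches {CourseID, Bldg}, so Instr → CourseID, Bldg cannot be enforced without a join — not preserved.

lossless but not dependency-preserving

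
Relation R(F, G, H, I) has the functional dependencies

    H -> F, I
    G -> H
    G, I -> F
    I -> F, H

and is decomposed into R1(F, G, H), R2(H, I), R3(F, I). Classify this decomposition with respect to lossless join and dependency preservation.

lossless and dependency-preserving

Lossless test (chase): Rows 1 and 2 agree on H; apply H→F, I and equate their F, I entries. Rows 1 and 3 agree on I; apply I→F, H and equate their F, H entries. Row 1 is now all distinguished symbols — the join is lossless.
Dependency preservation: H → F, I; G, I → F; I → F, H are not contained in any single fragment, but the restricted closure of each left-hand side across the fragments still reaches the right-hand side; the remaining FDs each lie inside some fragment. All dependencies are preserved.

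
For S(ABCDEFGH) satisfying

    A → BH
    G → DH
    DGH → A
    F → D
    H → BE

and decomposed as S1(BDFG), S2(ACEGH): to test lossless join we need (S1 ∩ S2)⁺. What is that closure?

ABDEGH

S1 ∩ S2 = {G}.
G → DH applies, adding DH
DGH → A applies, adding A
H → BE applies, adding BE
Closure: {ABDEGH}.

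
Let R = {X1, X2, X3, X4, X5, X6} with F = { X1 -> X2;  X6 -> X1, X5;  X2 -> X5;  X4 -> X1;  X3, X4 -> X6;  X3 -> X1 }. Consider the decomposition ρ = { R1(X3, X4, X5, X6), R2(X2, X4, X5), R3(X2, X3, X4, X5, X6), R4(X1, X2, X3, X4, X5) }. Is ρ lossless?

Yes

Chase test. Columns are X1, X2, X3, X4, X5, X6; row i has aⱼ where attribute j ∈ Ri, else bᵢⱼ.
Initial tableau (one row per fragment):
  row 1: b11 b12 a3 a4 a5 a6
  row 2: b21 a2 b23 a4 a5 b26
  row 3: b31 a2 a3 a4 a5 a6
  row 4: a1 a2 a3 a4 a5 b46
Rows 1 and 3 agree on X6; apply X6→X1, X5 and equate their X1, X5 entries.
Rows 1 and 2 agree on X4; apply X4→X1 and equate their X1 entries.
Rows 1 and 4 agree on X4; apply X4→X1 and equate their X1 entries.
Rows 1 and 4 agree on X3, X4; apply X3, X4→X6 and equate their X6 entries.
Rows 1 and 2 agree on X1; apply X1→X2 and equate their X2 entries.
Row 1 is now all distinguished symbols — the join is lossless.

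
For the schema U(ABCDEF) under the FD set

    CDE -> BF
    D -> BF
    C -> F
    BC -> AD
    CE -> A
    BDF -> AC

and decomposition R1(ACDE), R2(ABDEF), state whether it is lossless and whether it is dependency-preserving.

Lossless test: (ADE)⁺ = {ABCDEF}, which contains all of one fragment — lossless.
Dependency preservation: the restricted closure of {C} across the fragments never reaches {F}, so C → F cannot be enforced without a join — not preserved.

lossless but not dependency-preserving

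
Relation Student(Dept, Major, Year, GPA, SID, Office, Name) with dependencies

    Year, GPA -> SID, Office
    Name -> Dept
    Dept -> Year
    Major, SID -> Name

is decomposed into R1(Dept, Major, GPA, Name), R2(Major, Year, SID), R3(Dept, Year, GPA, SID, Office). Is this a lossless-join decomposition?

Yes

Chase test. Columns are Dept, Major, Year, GPA, SID, Office, Name; row i has aⱼ where attribute j ∈ Ri, else bᵢⱼ.
Initial tableau (one row per fragment):
  row 1: a1 a2 b13 a4 b15 b16 a7
  row 2: b21 a2 a3 b24 a5 b26 b27
  row 3: a1 b32 a3 a4 a5 a6 b37
Rows 1 and 3 agree on Dept; apply Dept→Year and equate their Year entries.
Rows 1 and 3 agree on Year, GPA; apply Year, GPA→SID, Office and equate their SID, Office entries.
Rows 1 and 2 agree on Major, SID; apply Major, SID→Name and equate their Name entries.
Rows 1 and 2 agree on Name; apply Name→Dept and equate their Dept entries.
Row 1 is now all distinguished symbols — the join is lossless.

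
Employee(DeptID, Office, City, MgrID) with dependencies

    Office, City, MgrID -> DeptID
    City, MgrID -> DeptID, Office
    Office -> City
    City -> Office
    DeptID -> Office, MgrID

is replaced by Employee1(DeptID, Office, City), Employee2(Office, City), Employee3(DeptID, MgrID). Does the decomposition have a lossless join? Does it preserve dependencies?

Lossless test (chase): Rows 1 and 3 agree on DeptID; apply DeptID→Office, MgrID and equate their Office, MgrID entries. Rows 1 and 3 agree on Office; apply Office→City and equate their City entries. Row 1 is now all distinguished symbols — the join is lossless.
Dependency preservation: the restricted closure of {Office, City, MgrID} across the fragments never reaches {DeptID}, so Office, City, MgrID → DeptID cannot be enforced without a join — not preserved.

lossless but not dependency-preserving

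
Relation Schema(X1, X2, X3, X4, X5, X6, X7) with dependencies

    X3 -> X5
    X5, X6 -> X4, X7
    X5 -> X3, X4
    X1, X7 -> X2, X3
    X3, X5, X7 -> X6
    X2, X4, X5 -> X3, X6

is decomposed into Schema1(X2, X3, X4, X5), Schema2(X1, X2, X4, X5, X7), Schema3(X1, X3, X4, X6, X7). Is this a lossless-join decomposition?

Yes

Chase test. Columns are X1, X2, X3, X4, X5, X6, X7; row i has aⱼ where attribute j ∈ Schemai, else bᵢⱼ.
Initial tableau (one row per fragment):
  row 1: b11 a2 a3 a4 a5 b16 b17
  row 2: a1 a2 b23 a4 a5 b26 a7
  row 3: a1 b32 a3 a4 b35 a6 a7
Rows 1 and 3 agree on X3; apply X3→X5 and equate their X5 entries.
Rows 1 and 2 agree on X5; apply X5→X3, X4 and equate their X3, X4 entries.
Rows 2 and 3 agree on X1, X7; apply X1, X7→X2, X3 and equate their X2, X3 entries.
Rows 2 and 3 agree on X3, X5, X7; apply X3, X5, X7→X6 and equate their X6 entries.
Rows 1 and 2 agree on X2, X4, X5; apply X2, X4, X5→X3, X6 and equate their X3, X6 entries.
Rows 1 and 2 agree on X5, X6; apply X5, X6→X4, X7 and equate their X4, X7 entries.
Row 2 is now all distinguished symbols — the join is lossless.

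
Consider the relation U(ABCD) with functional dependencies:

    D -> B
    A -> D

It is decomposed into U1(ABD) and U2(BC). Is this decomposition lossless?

Common attributes: U1 ∩ U2 = {B}.
No dependency enlarges {B}, so (B)⁺ = {B}.
The closure contains neither all of U1 = {ABD} nor all of U2 = {BC}, so the common attributes are not a superkey of either fragment. The join is lossy.

No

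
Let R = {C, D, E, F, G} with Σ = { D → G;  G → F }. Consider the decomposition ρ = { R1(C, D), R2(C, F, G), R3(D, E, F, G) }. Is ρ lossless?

Chase test. Columns are C, D, E, F, G; row i has aⱼ where attribute j ∈ Ri, else bᵢⱼ.
Initial tableau (one row per fragment):
  row 1: a1 a2 b13 b14 b15
  row 2: a1 b22 b23 a4 a5
  row 3: b31 a2 a3 a4 a5
Rows 1 and 3 agree on D; apply D→G and equate their G entries.
Rows 1 and 2 agree on G; apply G→F and equate their F entries.
No row becomes fully distinguished — the join is lossy.

No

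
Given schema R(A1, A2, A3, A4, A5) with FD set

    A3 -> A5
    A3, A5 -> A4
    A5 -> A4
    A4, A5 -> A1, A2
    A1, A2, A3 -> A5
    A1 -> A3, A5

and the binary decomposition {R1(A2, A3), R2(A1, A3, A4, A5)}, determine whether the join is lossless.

Yes

Common attributes: R1 ∩ R2 = {A3}.
Closure of {A3}: A3 → A5 applies, adding A5; A3, A5 → A4 applies, adding A4; A4, A5 → A1, A2 applies, adding A1, A2. So (A3)⁺ = {A1, A2, A3, A4, A5}.
This closure contains every attribute of R1, so R1 ∩ R2 → R1. The join is lossless.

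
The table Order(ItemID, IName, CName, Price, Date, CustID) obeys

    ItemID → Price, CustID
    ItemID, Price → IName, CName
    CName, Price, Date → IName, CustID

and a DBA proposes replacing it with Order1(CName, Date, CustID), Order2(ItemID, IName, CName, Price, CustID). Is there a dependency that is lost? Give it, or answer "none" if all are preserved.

Check CName, Price, Date → IName, CustID: no single fragment contains all of {IName, CName, Price, Date, CustID}, and the restricted closure of {CName, Price, Date} across the fragments never reaches {IName, CustID}.
ItemID → Price, CustID is preserved.
ItemID, Price → IName, CName is preserved.

CName, Price, Date → IName, CustID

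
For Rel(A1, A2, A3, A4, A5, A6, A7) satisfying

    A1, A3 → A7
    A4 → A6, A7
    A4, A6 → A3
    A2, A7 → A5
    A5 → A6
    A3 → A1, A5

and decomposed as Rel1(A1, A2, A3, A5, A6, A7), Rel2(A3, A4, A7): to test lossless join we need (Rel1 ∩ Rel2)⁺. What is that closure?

A1, A3, A5, A6, A7

Rel1 ∩ Rel2 = {A3, A7}.
A3 → A1, A5 applies, adding A1, A5
A5 → A6 applies, adding A6
Closure: {A1, A3, A5, A6, A7}.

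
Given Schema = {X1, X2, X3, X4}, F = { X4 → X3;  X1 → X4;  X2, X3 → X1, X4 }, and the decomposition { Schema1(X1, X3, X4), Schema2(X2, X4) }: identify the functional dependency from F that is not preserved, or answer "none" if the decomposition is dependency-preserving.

Check X2, X3 → X1, X4: no single fragment contains all of {X1, X2, X3, X4}, and the restricted closure of {X2, X3} across the fragments never reaches {X1, X4}.
X4 → X3 is preserved.
X1 → X4 is preserved.

X2, X3 → X1, X4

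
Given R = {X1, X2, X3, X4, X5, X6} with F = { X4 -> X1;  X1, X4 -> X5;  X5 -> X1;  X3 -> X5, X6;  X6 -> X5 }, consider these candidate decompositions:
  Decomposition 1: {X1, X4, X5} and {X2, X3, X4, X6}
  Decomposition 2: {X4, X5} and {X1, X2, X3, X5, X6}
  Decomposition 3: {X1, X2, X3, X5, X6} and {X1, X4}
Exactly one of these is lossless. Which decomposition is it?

Decomposition 1

Decomposition 1: common = {X4}, closure = {X1, X4, X5} → lossless.
Decomposition 2: common = {X5}, closure = {X1, X5} → lossy.
Decomposition 3: common = {X1}, closure = {X1} → lossy.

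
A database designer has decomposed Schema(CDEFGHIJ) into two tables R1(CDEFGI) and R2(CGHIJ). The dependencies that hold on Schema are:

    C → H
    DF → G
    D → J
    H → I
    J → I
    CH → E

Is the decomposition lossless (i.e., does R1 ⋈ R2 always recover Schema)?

Common attributes: R1 ∩ R2 = {CGI}.
Closure of {CGI}: C → H applies, adding H; CH → E applies, adding E. So (CGI)⁺ = {CEGHI}.
The closure contains neither all of R1 = {CDEFGI} nor all of R2 = {CGHIJ}, so the common attributes are not a superkey of either fragment. The join is lossy.

No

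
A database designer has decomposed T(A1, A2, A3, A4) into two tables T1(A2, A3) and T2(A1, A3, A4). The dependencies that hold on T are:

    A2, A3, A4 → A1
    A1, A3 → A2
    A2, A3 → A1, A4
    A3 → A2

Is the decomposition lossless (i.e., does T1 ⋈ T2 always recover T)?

Common attributes: T1 ∩ T2 = {A3}.
Closure of {A3}: A3 → A2 applies, adding A2; A2, A3 → A1, A4 applies, adding A1, A4. So (A3)⁺ = {A1, A2, A3, A4}.
This closure contains every attribute of T1, so T1 ∩ T2 → T1. The join is lossless.

Yes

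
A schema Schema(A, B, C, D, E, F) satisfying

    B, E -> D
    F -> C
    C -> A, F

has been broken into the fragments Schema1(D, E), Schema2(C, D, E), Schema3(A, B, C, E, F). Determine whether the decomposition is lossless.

Chase test. Columns are A, B, C, D, E, F; row i has aⱼ where attribute j ∈ Schemai, else bᵢⱼ.
Initial tableau (one row per fragment):
  row 1: b11 b12 b13 a4 a5 b16
  row 2: b21 b22 a3 a4 a5 b26
  row 3: a1 a2 a3 b34 a5 a6
Rows 2 and 3 agree on C; apply C→A, F and equate their A, F entries.
No row becomes fully distinguished — the join is lossy.

No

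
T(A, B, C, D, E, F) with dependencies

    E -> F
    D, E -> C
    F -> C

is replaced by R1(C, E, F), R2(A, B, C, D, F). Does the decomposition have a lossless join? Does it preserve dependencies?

Lossless test: (C, F)⁺ = {C, F}, which is a superkey of neither fragment — lossy.
Dependency preservation: D, E → C is not contained in any single fragment, but the restricted closure of its left-hand side across the fragments still reaches the right-hand side; the remaining FDs each lie inside some fragment. All dependencies are preserved.

lossy but dependency-preserving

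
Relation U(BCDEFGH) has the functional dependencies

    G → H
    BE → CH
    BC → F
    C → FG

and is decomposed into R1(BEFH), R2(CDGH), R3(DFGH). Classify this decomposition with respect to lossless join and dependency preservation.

lossy and not dependency-preserving

Lossless test (chase): applying each FD to every pair of rows produces no changes in the tableau, so no row becomes fully distinguished — the join is lossy.
Dependency preservation: the restricted closure of {BE} across the fragments never reaches {CH}, so BE → CH cannot be enforced without a join — not preserved.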